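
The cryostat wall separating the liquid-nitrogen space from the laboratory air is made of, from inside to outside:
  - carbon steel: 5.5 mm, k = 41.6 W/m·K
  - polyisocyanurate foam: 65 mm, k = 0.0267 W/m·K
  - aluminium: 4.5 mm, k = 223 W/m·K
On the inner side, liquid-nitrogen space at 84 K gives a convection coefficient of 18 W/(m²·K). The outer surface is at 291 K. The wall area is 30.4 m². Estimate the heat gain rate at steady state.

Using the resistance-network approach (series):
R_inner film = 1/(h_i·A) = 1/(18×30.4) = 0.001827 K/W
R_carbon steel = L/(kA) = 0.0055/(41.6×30.4) = 4.349×10^-6 K/W
R_polyisocyanurate foam = L/(kA) = 0.065/(0.0267×30.4) = 0.08008 K/W
R_aluminium = L/(kA) = 0.0045/(223×30.4) = 6.638×10^-7 K/W
R_total = 0.08191 K/W
Q = ΔT / R_total = 207 / 0.08191

Q ≈ 2530 W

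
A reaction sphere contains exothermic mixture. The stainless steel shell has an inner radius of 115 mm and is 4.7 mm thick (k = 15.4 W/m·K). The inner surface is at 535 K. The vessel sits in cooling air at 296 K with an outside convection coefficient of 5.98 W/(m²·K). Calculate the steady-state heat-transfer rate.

Q ≈ 257 W

Radial (spherical) resistances in series:
R_stainless steel shell = (1/0.115 − 1/0.1197)/(4π×15.4) = 0.001764 K/W
R_outer film = 1/(h·4πr_o²) = 1/(5.98×4π×0.1197²) = 0.9288 K/W
R_total = 0.9305 K/W
Q = ΔT/R_total = 239/0.9305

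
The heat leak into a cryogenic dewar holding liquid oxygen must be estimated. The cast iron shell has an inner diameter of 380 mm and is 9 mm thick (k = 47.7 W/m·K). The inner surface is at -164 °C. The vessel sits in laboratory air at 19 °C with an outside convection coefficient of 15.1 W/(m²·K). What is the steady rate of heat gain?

Radial (spherical) resistances in series:
R_cast iron shell = (1/0.19 − 1/0.199)/(4π×47.7) = 3.971×10^-4 K/W
R_outer film = 1/(h·4πr_o²) = 1/(15.1×4π×0.199²) = 0.1331 K/W
R_total = 0.1335 K/W
Q = ΔT/R_total = 183/0.1335

Q ≈ 1370 W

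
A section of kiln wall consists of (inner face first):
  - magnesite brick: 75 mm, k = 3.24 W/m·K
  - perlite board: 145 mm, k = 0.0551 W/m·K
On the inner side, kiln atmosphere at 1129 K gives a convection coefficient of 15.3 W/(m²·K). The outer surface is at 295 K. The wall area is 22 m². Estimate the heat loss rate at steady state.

Q ≈ 6750 W

Using the resistance-network approach (series):
R_inner film = 1/(h_i·A) = 1/(15.3×22) = 0.002971 K/W
R_magnesite brick = L/(kA) = 0.075/(3.24×22) = 0.001052 K/W
R_perlite board = L/(kA) = 0.145/(0.0551×22) = 0.1196 K/W
R_total = 0.1236 K/W
Q = ΔT / R_total = 834 / 0.1236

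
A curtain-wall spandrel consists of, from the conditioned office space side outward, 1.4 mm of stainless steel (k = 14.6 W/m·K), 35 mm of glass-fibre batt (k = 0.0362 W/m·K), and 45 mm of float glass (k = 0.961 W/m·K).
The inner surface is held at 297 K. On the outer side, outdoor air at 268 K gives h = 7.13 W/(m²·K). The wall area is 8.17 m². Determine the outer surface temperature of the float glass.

Model the wall as resistances in series:
R_stainless steel = L/(kA) = 0.0014/(14.6×8.17) = 1.174×10^-5 K/W
R_glass-fibre batt = L/(kA) = 0.035/(0.0362×8.17) = 0.1183 K/W
R_float glass = L/(kA) = 0.045/(0.961×8.17) = 0.005731 K/W
R_outer film = 1/(h_o·A) = 1/(7.13×8.17) = 0.01717 K/W
R_total = 0.1413 K/W;  Q = ΔT/R_total = 29/0.1413 = 205.3 W
T_interface = T_inner − Q·ΣR(inner→interface) = 297 − 205×0.1241

T ≈ 272 K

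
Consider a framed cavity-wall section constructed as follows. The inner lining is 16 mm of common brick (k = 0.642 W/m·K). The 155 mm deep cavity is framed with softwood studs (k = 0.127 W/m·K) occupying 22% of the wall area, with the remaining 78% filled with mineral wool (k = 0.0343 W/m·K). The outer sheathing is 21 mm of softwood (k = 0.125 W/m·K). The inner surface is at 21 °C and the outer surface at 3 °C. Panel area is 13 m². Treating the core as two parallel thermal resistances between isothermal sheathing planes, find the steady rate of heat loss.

Q ≈ 77.3 W

Sheathing layers in series; stud and cavity paths in parallel between them.
R_inner = 0.016/(0.642×13) = 0.001917 K/W
R_stud  = 0.155/(0.127×0.22×13) = 0.4267 K/W
R_cav   = 0.155/(0.0343×0.78×13) = 0.4457 K/W
1/R_core = 1/R_stud + 1/R_cav → R_core = 0.218 K/W
R_outer = 0.021/(0.125×13) = 0.01292 K/W
R_total = 0.2328 K/W
Q = ΔT/R_total = 18/0.2328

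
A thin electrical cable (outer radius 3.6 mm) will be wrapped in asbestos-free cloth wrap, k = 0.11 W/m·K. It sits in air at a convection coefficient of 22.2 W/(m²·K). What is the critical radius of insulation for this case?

r_cr ≈ 4.95 mm

For a cylinder r_cr = k/h = 0.11/22.2
r_cr = 4.95 mm; since the bare radius (3.6 mm) is below r_cr, adding a thin layer of insulation will *increase* heat loss.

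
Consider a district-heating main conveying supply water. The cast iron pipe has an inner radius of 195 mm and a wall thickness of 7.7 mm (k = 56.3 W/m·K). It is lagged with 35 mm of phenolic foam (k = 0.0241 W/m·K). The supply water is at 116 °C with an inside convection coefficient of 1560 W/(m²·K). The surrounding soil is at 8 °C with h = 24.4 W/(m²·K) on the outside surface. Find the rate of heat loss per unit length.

q′ ≈ 100 W/m

Cylindrical conduction, so R = ln(r₂/r₁)/(2πkL) per layer, in series:
R_inner film = 1/(h_i·2πr₁L) = 1/(1560×2π×0.195×1) = 5.232×10^-4 K/W
R_cast iron pipe wall = ln(202.7/195)/(2π×56.3×1) = 1.095×10^-4 K/W
R_phenolic foam = ln(237.7/202.7)/(2π×0.0241×1) = 1.052 K/W
R_outer film = 1/(h_o·2πr_oL) = 1/(24.4×2π×0.2377×1) = 0.02744 K/W
R_total = 1.08 K/W
Q = ΔT/R_total = 108/1.08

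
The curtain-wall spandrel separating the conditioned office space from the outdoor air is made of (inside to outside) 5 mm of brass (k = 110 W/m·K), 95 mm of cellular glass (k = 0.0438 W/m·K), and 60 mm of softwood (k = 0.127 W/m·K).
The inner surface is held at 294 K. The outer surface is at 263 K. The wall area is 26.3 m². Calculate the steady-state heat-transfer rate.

Q ≈ 309 W

Thermal resistances in series:
R_brass = L/(kA) = 0.005/(110×26.3) = 1.728×10^-6 K/W
R_cellular glass = L/(kA) = 0.095/(0.0438×26.3) = 0.08247 K/W
R_softwood = L/(kA) = 0.06/(0.127×26.3) = 0.01796 K/W
R_total = 0.1004 K/W
Q = ΔT / R_total = 31 / 0.1004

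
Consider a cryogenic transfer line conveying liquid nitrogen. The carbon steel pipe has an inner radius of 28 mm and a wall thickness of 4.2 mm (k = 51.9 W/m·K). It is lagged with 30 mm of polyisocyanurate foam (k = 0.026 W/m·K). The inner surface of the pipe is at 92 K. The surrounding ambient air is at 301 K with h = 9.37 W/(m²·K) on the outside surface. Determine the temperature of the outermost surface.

Cylindrical conduction, so R = ln(r₂/r₁)/(2πkL) per layer, in series:
R_carbon steel pipe wall = ln(32.2/28)/(2π×51.9×1) = 4.286×10^-4 K/W
R_polyisocyanurate foam = ln(62.2/32.2)/(2π×0.026×1) = 4.03 K/W
R_outer film = 1/(h_o·2πr_oL) = 1/(9.37×2π×0.0622×1) = 0.2731 K/W
R_total = 4.304 K/W
Q = ΔT/R_total = 209/4.304
Q = 48.6 W/m
T_interface = T_inner + Q·ΣR(inner→interface) = 92 + 48.6×4.031

T ≈ 288 K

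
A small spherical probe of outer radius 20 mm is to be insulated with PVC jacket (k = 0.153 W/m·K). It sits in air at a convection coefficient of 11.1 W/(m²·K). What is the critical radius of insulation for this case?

For a sphere r_cr = 2k/h = 2×0.153/11.1
r_cr = 27.6 mm; since the bare radius (20 mm) is below r_cr, adding a thin layer of insulation will *increase* heat loss.

r_cr ≈ 27.6 mm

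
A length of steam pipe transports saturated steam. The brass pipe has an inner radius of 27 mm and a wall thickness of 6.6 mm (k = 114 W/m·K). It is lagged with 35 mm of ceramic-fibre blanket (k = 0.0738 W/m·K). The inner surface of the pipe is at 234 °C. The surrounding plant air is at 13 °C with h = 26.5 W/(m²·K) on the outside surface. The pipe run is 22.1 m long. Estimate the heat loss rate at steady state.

Per-layer cylindrical resistances, series-summed:
R_brass pipe wall = ln(33.6/27)/(2π×114×22.1) = 1.381×10^-5 K/W
R_ceramic-fibre blanket = ln(68.6/33.6)/(2π×0.0738×22.1) = 0.06965 K/W
R_outer film = 1/(h_o·2πr_oL) = 1/(26.5×2π×0.0686×22.1) = 0.003961 K/W
R_total = 0.07363 K/W
Q = ΔT/R_total = 221/0.07363

Q ≈ 3000 W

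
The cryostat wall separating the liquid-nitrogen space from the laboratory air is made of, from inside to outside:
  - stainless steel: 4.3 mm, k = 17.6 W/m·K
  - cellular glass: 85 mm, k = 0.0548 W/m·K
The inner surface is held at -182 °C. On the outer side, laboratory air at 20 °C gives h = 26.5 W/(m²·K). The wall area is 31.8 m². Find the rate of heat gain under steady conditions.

Q ≈ 4040 W

Thermal resistances in series:
R_stainless steel = L/(kA) = 0.0043/(17.6×31.8) = 7.683×10^-6 K/W
R_cellular glass = L/(kA) = 0.085/(0.0548×31.8) = 0.04878 K/W
R_outer film = 1/(h_o·A) = 1/(26.5×31.8) = 0.001187 K/W
R_total = 0.04997 K/W
Q = ΔT / R_total = 202 / 0.04997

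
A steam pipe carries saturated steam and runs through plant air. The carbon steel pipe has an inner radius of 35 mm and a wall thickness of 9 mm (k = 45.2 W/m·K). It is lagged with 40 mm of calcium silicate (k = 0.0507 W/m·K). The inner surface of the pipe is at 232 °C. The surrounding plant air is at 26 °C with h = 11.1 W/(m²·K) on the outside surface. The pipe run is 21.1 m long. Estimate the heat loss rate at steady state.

Q ≈ 1970 W

For a radial system each layer contributes R = ln(r_out/r_in)/(2πkL); films add R = 1/(hA).
R_carbon steel pipe wall = ln(44/35)/(2π×45.2×21.1) = 3.819×10^-5 K/W
R_calcium silicate = ln(84/44)/(2π×0.0507×21.1) = 0.0962 K/W
R_outer film = 1/(h_o·2πr_oL) = 1/(11.1×2π×0.084×21.1) = 0.00809 K/W
R_total = 0.1043 K/W
Q = ΔT/R_total = 206/0.1043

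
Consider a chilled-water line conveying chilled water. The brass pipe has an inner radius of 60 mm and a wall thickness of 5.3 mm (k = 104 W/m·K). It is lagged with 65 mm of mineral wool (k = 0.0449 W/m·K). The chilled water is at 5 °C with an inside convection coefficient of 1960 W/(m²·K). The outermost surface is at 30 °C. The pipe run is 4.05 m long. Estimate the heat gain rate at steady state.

Q ≈ 41.3 W

Cylindrical conduction, so R = ln(r₂/r₁)/(2πkL) per layer, in series:
R_inner film = 1/(h_i·2πr₁L) = 1/(1960×2π×0.06×4.05) = 3.342×10^-4 K/W
R_brass pipe wall = ln(65.3/60)/(2π×104×4.05) = 3.198×10^-5 K/W
R_mineral wool = ln(130.3/65.3)/(2π×0.0449×4.05) = 0.6046 K/W
R_total = 0.605 K/W
Q = ΔT/R_total = 25/0.605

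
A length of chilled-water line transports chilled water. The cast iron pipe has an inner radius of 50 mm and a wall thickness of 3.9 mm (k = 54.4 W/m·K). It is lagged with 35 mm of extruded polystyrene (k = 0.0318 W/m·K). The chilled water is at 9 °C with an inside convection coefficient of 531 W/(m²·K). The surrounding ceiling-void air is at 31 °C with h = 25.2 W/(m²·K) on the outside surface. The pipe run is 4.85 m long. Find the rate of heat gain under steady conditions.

Q ≈ 41.3 W

Per-layer cylindrical resistances, series-summed:
R_inner film = 1/(h_i·2πr₁L) = 1/(531×2π×0.05×4.85) = 0.001236 K/W
R_cast iron pipe wall = ln(53.9/50)/(2π×54.4×4.85) = 4.531×10^-5 K/W
R_extruded polystyrene = ln(88.9/53.9)/(2π×0.0318×4.85) = 0.5164 K/W
R_outer film = 1/(h_o·2πr_oL) = 1/(25.2×2π×0.0889×4.85) = 0.01465 K/W
R_total = 0.5323 K/W
Q = ΔT/R_total = 22/0.5323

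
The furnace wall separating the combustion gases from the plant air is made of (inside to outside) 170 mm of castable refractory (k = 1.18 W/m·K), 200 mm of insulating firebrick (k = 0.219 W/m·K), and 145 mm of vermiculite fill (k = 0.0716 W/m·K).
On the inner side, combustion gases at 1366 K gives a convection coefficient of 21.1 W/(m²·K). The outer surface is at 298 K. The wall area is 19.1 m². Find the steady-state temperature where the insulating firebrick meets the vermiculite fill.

T ≈ 989 K

Model the wall as resistances in series:
R_inner film = 1/(h_i·A) = 1/(21.1×19.1) = 0.002481 K/W
R_castable refractory = L/(kA) = 0.17/(1.18×19.1) = 0.007543 K/W
R_insulating firebrick = L/(kA) = 0.2/(0.219×19.1) = 0.04781 K/W
R_vermiculite fill = L/(kA) = 0.145/(0.0716×19.1) = 0.106 K/W
R_total = 0.1639 K/W;  Q = ΔT/R_total = 1068/0.1639 = 6518 W
T_interface = T_inner − Q·ΣR(inner→interface) = 1366 − 6520×0.05784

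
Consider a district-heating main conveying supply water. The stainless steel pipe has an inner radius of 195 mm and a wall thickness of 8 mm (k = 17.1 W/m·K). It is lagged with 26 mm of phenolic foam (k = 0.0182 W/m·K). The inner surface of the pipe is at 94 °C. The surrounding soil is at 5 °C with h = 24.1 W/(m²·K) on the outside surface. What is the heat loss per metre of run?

q′ ≈ 82.2 W/m

For a radial system each layer contributes R = ln(r_out/r_in)/(2πkL); films add R = 1/(hA).
R_stainless steel pipe wall = ln(203/195)/(2π×17.1×1) = 3.742×10^-4 K/W
R_phenolic foam = ln(229/203)/(2π×0.0182×1) = 1.054 K/W
R_outer film = 1/(h_o·2πr_oL) = 1/(24.1×2π×0.229×1) = 0.02884 K/W
R_total = 1.083 K/W
Q = ΔT/R_total = 89/1.083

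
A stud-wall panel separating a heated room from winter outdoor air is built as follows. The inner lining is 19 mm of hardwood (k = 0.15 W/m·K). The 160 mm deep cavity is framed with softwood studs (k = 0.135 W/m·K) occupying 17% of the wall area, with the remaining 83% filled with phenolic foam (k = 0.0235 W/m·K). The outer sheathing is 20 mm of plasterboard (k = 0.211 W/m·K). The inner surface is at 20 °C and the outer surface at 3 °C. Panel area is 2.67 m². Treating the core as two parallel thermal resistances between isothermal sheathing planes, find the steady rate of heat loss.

Q ≈ 11.4 W

Sheathing layers in series; stud and cavity paths in parallel between them.
R_inner = 0.019/(0.15×2.67) = 0.04744 K/W
R_stud  = 0.16/(0.135×0.17×2.67) = 2.611 K/W
R_cav   = 0.16/(0.0235×0.83×2.67) = 3.072 K/W
1/R_core = 1/R_stud + 1/R_cav → R_core = 1.411 K/W
R_outer = 0.02/(0.211×2.67) = 0.0355 K/W
R_total = 1.494 K/W
Q = ΔT/R_total = 17/1.494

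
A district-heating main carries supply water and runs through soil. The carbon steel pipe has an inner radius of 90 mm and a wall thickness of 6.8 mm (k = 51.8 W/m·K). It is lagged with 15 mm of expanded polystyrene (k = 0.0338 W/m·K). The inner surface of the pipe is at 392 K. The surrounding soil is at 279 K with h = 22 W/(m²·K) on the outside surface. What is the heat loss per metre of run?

q′ ≈ 152 W/m

Per-layer cylindrical resistances, series-summed:
R_carbon steel pipe wall = ln(96.8/90)/(2π×51.8×1) = 2.238×10^-4 K/W
R_expanded polystyrene = ln(111.8/96.8)/(2π×0.0338×1) = 0.6784 K/W
R_outer film = 1/(h_o·2πr_oL) = 1/(22×2π×0.1118×1) = 0.06471 K/W
R_total = 0.7433 K/W
Q = ΔT/R_total = 113/0.7433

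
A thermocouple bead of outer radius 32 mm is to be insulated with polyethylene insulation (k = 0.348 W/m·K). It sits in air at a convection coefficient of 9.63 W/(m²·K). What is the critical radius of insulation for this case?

For a sphere r_cr = 2k/h = 2×0.348/9.63
r_cr = 72.3 mm; since the bare radius (32 mm) is below r_cr, adding a thin layer of insulation will *increase* heat loss.

r_cr ≈ 72.3 mm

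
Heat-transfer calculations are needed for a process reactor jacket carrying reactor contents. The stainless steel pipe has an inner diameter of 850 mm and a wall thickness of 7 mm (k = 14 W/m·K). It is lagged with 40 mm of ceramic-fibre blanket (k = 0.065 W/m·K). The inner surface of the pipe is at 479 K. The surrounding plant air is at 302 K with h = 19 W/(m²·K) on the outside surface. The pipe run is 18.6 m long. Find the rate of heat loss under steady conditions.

Radial resistances (cylindrical: R_cond = ln(r_o/r_i)/(2πkL), R_conv = 1/(h·2πrL)):
R_stainless steel pipe wall = ln(432/425)/(2π×14×18.6) = 9.985×10^-6 K/W
R_ceramic-fibre blanket = ln(472/432)/(2π×0.065×18.6) = 0.01166 K/W
R_outer film = 1/(h_o·2πr_oL) = 1/(19×2π×0.472×18.6) = 9.541×10^-4 K/W
R_total = 0.01262 K/W
Q = ΔT/R_total = 177/0.01262

Q ≈ 14000 W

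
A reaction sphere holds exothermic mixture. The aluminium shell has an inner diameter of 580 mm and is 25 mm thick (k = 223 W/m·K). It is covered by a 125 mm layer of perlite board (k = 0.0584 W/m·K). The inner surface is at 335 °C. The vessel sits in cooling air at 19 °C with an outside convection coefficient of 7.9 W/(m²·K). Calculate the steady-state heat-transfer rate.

For a spherical shell R = (1/r₁ − 1/r₂)/(4πk); film R = 1/(h·4πr²). In series:
R_aluminium shell = (1/0.29 − 1/0.315)/(4π×223) = 9.766×10^-5 K/W
R_perlite board = (1/0.315 − 1/0.44)/(4π×0.0584) = 1.229 K/W
R_outer film = 1/(h·4πr_o²) = 1/(7.9×4π×0.44²) = 0.05203 K/W
R_total = 1.281 K/W
Q = ΔT/R_total = 316/1.281

Q ≈ 247 W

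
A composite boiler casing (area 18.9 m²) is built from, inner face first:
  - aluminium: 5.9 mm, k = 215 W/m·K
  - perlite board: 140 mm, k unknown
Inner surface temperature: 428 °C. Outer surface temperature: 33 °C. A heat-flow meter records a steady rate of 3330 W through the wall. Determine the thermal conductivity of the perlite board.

k ≈ 0.0624 W/(m·K)

Thermal resistances in series:
R_aluminium = L/(kA) = 0.0059/(215×18.9) = 1.452×10^-6 K/W
Sum of known resistances R_other = 1.452×10^-6 K/W
Total R = ΔT/Q = 395/3330 = 0.1186 K/W
R_perlite board = R_total − R_other = 0.1186 K/W
k = L/(R·A) = 0.14/(0.1186×18.9)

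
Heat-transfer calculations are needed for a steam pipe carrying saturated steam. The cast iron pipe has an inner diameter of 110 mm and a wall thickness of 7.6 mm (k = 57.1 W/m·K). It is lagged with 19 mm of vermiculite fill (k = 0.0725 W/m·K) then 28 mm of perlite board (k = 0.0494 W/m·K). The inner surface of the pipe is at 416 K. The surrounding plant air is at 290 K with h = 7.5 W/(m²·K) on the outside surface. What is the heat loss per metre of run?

Treating each annulus and film as a series resistance:
R_cast iron pipe wall = ln(62.6/55)/(2π×57.1×1) = 3.608×10^-4 K/W
R_vermiculite fill = ln(81.6/62.6)/(2π×0.0725×1) = 0.5819 K/W
R_perlite board = ln(109.6/81.6)/(2π×0.0494×1) = 0.9504 K/W
R_outer film = 1/(h_o·2πr_oL) = 1/(7.5×2π×0.1096×1) = 0.1936 K/W
R_total = 1.726 K/W
Q = ΔT/R_total = 126/1.726

q′ ≈ 73 W/m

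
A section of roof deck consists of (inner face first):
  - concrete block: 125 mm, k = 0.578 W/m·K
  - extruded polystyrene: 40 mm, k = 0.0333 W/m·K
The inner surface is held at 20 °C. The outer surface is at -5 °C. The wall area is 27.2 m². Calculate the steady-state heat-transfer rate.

Thermal resistances in series:
R_concrete block = L/(kA) = 0.125/(0.578×27.2) = 0.007951 K/W
R_extruded polystyrene = L/(kA) = 0.04/(0.0333×27.2) = 0.04416 K/W
R_total = 0.05211 K/W
Q = ΔT / R_total = 25 / 0.05211

Q ≈ 480 W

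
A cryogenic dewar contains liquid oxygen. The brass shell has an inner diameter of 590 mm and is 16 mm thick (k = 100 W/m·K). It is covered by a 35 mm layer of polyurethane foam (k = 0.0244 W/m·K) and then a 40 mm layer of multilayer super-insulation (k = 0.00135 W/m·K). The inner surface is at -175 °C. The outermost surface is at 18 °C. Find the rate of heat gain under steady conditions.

Q ≈ 10.3 W

Spherical conduction: R = (1/r_in − 1/r_out)/(4πk) per layer; series-sum.
R_brass shell = (1/0.295 − 1/0.311)/(4π×100) = 1.388×10^-4 K/W
R_polyurethane foam = (1/0.311 − 1/0.346)/(4π×0.0244) = 1.061 K/W
R_multilayer super-insulation = (1/0.346 − 1/0.386)/(4π×0.00135) = 17.65 K/W
R_total = 18.72 K/W
Q = ΔT/R_total = 193/18.72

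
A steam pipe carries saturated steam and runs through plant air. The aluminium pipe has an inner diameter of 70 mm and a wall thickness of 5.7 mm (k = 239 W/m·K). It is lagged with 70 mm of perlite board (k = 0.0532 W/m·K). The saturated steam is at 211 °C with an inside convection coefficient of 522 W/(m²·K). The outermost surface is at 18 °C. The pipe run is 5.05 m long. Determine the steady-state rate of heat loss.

For a radial system each layer contributes R = ln(r_out/r_in)/(2πkL); films add R = 1/(hA).
R_inner film = 1/(h_i·2πr₁L) = 1/(522×2π×0.035×5.05) = 0.001725 K/W
R_aluminium pipe wall = ln(40.7/35)/(2π×239×5.05) = 1.99×10^-5 K/W
R_perlite board = ln(110.7/40.7)/(2π×0.0532×5.05) = 0.5928 K/W
R_total = 0.5945 K/W
Q = ΔT/R_total = 193/0.5945

Q ≈ 325 W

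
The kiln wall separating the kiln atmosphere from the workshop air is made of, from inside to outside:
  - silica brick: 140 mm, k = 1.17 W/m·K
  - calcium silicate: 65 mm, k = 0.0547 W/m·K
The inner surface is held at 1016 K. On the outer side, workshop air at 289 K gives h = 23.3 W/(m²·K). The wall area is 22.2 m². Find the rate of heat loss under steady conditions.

Q ≈ 11900 W

Model the wall as resistances in series:
R_silica brick = L/(kA) = 0.14/(1.17×22.2) = 0.00539 K/W
R_calcium silicate = L/(kA) = 0.065/(0.0547×22.2) = 0.05353 K/W
R_outer film = 1/(h_o·A) = 1/(23.3×22.2) = 0.001933 K/W
R_total = 0.06085 K/W
Q = ΔT / R_total = 727 / 0.06085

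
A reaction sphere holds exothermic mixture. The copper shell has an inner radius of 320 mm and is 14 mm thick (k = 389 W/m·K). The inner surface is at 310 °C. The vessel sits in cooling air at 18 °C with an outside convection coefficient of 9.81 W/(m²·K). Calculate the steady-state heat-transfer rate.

Q ≈ 4010 W

Radial (spherical) resistances in series:
R_copper shell = (1/0.32 − 1/0.334)/(4π×389) = 2.68×10^-5 K/W
R_outer film = 1/(h·4πr_o²) = 1/(9.81×4π×0.334²) = 0.07272 K/W
R_total = 0.07274 K/W
Q = ΔT/R_total = 292/0.07274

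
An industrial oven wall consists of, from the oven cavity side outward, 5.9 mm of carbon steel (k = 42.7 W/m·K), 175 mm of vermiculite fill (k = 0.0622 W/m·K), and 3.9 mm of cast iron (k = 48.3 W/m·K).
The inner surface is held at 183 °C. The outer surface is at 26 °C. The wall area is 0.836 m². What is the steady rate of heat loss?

Q ≈ 46.6 W

Series thermal resistances:
R_carbon steel = L/(kA) = 0.0059/(42.7×0.836) = 1.653×10^-4 K/W
R_vermiculite fill = L/(kA) = 0.175/(0.0622×0.836) = 3.365 K/W
R_cast iron = L/(kA) = 0.0039/(48.3×0.836) = 9.659×10^-5 K/W
R_total = 3.366 K/W
Q = ΔT / R_total = 157 / 3.366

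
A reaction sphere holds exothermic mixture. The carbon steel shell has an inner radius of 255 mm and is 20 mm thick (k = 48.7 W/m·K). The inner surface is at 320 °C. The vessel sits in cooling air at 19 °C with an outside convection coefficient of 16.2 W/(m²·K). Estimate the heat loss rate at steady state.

Spherical conduction: R = (1/r_in − 1/r_out)/(4πk) per layer; series-sum.
R_carbon steel shell = (1/0.255 − 1/0.275)/(4π×48.7) = 4.66×10^-4 K/W
R_outer film = 1/(h·4πr_o²) = 1/(16.2×4π×0.275²) = 0.06495 K/W
R_total = 0.06542 K/W
Q = ΔT/R_total = 301/0.06542

Q ≈ 4600 W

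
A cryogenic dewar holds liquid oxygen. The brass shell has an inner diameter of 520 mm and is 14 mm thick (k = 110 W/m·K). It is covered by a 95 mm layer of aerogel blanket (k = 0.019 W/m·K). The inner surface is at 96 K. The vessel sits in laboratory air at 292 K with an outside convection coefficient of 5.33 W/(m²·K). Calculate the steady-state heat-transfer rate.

Q ≈ 48.5 W

Radial (spherical) resistances in series:
R_brass shell = (1/0.26 − 1/0.274)/(4π×110) = 1.422×10^-4 K/W
R_aerogel blanket = (1/0.274 − 1/0.369)/(4π×0.019) = 3.935 K/W
R_outer film = 1/(h·4πr_o²) = 1/(5.33×4π×0.369²) = 0.1097 K/W
R_total = 4.045 K/W
Q = ΔT/R_total = 196/4.045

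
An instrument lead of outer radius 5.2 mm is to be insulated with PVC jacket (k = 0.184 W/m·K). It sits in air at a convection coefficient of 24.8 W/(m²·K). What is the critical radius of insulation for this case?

r_cr ≈ 7.42 mm

For a cylinder r_cr = k/h = 0.184/24.8
r_cr = 7.42 mm; since the bare radius (5.2 mm) is below r_cr, adding a thin layer of insulation will *increase* heat loss.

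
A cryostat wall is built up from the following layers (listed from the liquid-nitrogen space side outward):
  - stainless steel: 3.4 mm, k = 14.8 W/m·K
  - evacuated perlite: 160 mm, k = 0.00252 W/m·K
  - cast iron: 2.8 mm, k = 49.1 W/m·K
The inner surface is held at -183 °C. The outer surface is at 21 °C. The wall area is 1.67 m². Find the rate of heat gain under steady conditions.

Q ≈ 5.37 W

Series thermal resistances:
R_stainless steel = L/(kA) = 0.0034/(14.8×1.67) = 1.376×10^-4 K/W
R_evacuated perlite = L/(kA) = 0.16/(0.00252×1.67) = 38.02 K/W
R_cast iron = L/(kA) = 0.0028/(49.1×1.67) = 3.415×10^-5 K/W
R_total = 38.02 K/W
Q = ΔT / R_total = 204 / 38.02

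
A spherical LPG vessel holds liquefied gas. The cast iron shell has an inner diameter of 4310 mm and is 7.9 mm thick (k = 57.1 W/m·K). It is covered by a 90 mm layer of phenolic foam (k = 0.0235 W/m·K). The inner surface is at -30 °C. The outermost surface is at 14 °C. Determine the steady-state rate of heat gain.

Radial (spherical) resistances in series:
R_cast iron shell = (1/2.155 − 1/2.1629)/(4π×57.1) = 2.362×10^-6 K/W
R_phenolic foam = (1/2.1629 − 1/2.2529)/(4π×0.0235) = 0.06254 K/W
R_total = 0.06255 K/W
Q = ΔT/R_total = 44/0.06255

Q ≈ 703 W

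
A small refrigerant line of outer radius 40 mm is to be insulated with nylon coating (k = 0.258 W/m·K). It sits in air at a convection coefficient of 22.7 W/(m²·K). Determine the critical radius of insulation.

For a cylinder r_cr = k/h = 0.258/22.7
r_cr = 11.4 mm; since the bare radius (40 mm) is above r_cr, any added insulation will reduce heat loss.

r_cr ≈ 11.4 mm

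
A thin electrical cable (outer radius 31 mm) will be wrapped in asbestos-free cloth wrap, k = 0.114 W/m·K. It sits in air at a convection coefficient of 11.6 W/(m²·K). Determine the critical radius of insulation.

r_cr ≈ 9.83 mm

For a cylinder r_cr = k/h = 0.114/11.6
r_cr = 9.83 mm; since the bare radius (31 mm) is above r_cr, any added insulation will reduce heat loss.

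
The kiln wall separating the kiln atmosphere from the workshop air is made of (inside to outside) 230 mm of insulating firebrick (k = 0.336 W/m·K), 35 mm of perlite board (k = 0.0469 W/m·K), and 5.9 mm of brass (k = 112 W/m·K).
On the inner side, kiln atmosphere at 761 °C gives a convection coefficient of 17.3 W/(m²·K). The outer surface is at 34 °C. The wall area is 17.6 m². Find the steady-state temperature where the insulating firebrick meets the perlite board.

Treating each layer as a thermal resistance in series:
R_inner film = 1/(h_i·A) = 1/(17.3×17.6) = 0.003284 K/W
R_insulating firebrick = L/(kA) = 0.23/(0.336×17.6) = 0.03889 K/W
R_perlite board = L/(kA) = 0.035/(0.0469×17.6) = 0.0424 K/W
R_brass = L/(kA) = 0.0059/(112×17.6) = 2.993×10^-6 K/W
R_total = 0.08458 K/W;  Q = ΔT/R_total = 727/0.08458 = 8595 W
T_interface = T_inner − Q·ΣR(inner→interface) = 761 − 8600×0.04218

T ≈ 398 °C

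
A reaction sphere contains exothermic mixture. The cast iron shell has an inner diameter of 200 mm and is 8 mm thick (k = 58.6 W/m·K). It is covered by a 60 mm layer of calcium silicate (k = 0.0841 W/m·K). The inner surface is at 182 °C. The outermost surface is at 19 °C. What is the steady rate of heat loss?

Q ≈ 52.1 W

Each spherical layer contributes R = (1/r_i − 1/r_o)/(4πk):
R_cast iron shell = (1/0.1 − 1/0.108)/(4π×58.6) = 0.001006 K/W
R_calcium silicate = (1/0.108 − 1/0.168)/(4π×0.0841) = 3.129 K/W
R_total = 3.13 K/W
Q = ΔT/R_total = 163/3.13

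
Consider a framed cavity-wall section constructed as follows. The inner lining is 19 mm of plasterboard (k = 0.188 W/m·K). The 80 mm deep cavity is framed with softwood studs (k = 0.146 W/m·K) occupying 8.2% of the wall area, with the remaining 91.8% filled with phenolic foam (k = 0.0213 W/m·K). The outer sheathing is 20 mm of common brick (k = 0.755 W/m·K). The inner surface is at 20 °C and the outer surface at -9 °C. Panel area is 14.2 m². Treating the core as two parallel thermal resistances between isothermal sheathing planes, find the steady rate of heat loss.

Sheathing layers in series; stud and cavity paths in parallel between them.
R_inner = 0.019/(0.188×14.2) = 0.007117 K/W
R_stud  = 0.08/(0.146×0.082×14.2) = 0.4706 K/W
R_cav   = 0.08/(0.0213×0.918×14.2) = 0.2881 K/W
1/R_core = 1/R_stud + 1/R_cav → R_core = 0.1787 K/W
R_outer = 0.02/(0.755×14.2) = 0.001865 K/W
R_total = 0.1877 K/W
Q = ΔT/R_total = 29/0.1877

Q ≈ 155 W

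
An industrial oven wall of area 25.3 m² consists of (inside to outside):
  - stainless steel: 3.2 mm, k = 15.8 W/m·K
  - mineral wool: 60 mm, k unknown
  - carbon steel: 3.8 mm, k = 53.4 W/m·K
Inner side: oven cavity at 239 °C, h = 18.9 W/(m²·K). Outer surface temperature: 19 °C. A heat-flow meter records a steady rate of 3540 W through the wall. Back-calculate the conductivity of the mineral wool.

Model the wall as resistances in series:
R_inner film = 1/(h_i·A) = 1/(18.9×25.3) = 0.002091 K/W
R_stainless steel = L/(kA) = 0.0032/(15.8×25.3) = 8.005×10^-6 K/W
R_carbon steel = L/(kA) = 0.0038/(53.4×25.3) = 2.813×10^-6 K/W
Sum of known resistances R_other = 0.002102 K/W
Total R = ΔT/Q = 220/3540 = 0.06215 K/W
R_mineral wool = R_total − R_other = 0.06004 K/W
k = L/(R·A) = 0.06/(0.06004×25.3)

k ≈ 0.0395 W/(m·K)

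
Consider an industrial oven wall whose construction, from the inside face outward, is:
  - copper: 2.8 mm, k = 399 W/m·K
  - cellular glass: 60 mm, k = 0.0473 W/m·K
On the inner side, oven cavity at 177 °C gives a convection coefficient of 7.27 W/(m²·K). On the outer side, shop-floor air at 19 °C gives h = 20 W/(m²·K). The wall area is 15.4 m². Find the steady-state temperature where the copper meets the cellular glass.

T ≈ 162 °C

Model the wall as resistances in series:
R_inner film = 1/(h_i·A) = 1/(7.27×15.4) = 0.008932 K/W
R_copper = L/(kA) = 0.0028/(399×15.4) = 4.557×10^-7 K/W
R_cellular glass = L/(kA) = 0.06/(0.0473×15.4) = 0.08237 K/W
R_outer film = 1/(h_o·A) = 1/(20×15.4) = 0.003247 K/W
R_total = 0.09455 K/W;  Q = ΔT/R_total = 158/0.09455 = 1671 W
T_interface = T_inner − Q·ΣR(inner→interface) = 177 − 1670×0.008932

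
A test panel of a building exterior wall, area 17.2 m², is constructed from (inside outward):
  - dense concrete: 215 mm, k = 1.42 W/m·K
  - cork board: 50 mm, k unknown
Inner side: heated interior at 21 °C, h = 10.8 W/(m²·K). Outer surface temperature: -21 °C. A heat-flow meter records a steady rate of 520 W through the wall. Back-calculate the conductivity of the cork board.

k ≈ 0.0437 W/(m·K)

Thermal resistances in series:
R_inner film = 1/(h_i·A) = 1/(10.8×17.2) = 0.005383 K/W
R_dense concrete = L/(kA) = 0.215/(1.42×17.2) = 0.008803 K/W
Sum of known resistances R_other = 0.01419 K/W
Total R = ΔT/Q = 42/520 = 0.08077 K/W
R_cork board = R_total − R_other = 0.06658 K/W
k = L/(R·A) = 0.05/(0.06658×17.2)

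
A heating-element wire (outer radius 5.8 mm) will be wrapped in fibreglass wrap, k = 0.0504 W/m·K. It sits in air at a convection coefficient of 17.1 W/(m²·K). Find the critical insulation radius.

For a cylinder r_cr = k/h = 0.0504/17.1
r_cr = 2.95 mm; since the bare radius (5.8 mm) is above r_cr, any added insulation will reduce heat loss.

r_cr ≈ 2.95 mm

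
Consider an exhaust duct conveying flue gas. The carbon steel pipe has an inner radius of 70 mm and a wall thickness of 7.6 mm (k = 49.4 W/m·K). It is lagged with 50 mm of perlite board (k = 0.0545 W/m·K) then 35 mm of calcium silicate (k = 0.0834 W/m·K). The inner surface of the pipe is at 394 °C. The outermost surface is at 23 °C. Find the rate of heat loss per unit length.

Cylindrical conduction, so R = ln(r₂/r₁)/(2πkL) per layer, in series:
R_carbon steel pipe wall = ln(77.6/70)/(2π×49.4×1) = 3.321×10^-4 K/W
R_perlite board = ln(127.6/77.6)/(2π×0.0545×1) = 1.452 K/W
R_calcium silicate = ln(162.6/127.6)/(2π×0.0834×1) = 0.4626 K/W
R_total = 1.915 K/W
Q = ΔT/R_total = 371/1.915

q′ ≈ 194 W/m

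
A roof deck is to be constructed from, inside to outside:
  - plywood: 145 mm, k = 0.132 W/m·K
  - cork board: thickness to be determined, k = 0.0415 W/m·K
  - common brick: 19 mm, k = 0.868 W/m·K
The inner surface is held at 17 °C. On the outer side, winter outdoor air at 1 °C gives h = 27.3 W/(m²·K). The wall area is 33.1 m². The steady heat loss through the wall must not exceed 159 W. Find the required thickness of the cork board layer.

L ≈ 90.2 mm

Model the wall as resistances in series:
R_plywood = L/(kA) = 0.145/(0.132×33.1) = 0.03319 K/W
R_common brick = L/(kA) = 0.019/(0.868×33.1) = 6.613×10^-4 K/W
R_outer film = 1/(h_o·A) = 1/(27.3×33.1) = 0.001107 K/W
Sum of the known resistances R_other = 0.03495 K/W
Required total resistance R_tot = ΔT/Q_allow = 16/159 = 0.1006 K/W
R_cork board = R_tot − R_other = 0.06567 K/W
L = R·k·A = 0.06567×0.0415×33.1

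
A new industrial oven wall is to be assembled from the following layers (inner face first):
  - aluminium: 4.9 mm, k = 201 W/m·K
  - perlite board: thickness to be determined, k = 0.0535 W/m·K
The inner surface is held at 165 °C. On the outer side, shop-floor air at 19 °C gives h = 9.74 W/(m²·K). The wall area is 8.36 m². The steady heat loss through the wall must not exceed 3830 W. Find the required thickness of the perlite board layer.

L ≈ 11.6 mm

Thermal resistances in series:
R_aluminium = L/(kA) = 0.0049/(201×8.36) = 2.916×10^-6 K/W
R_outer film = 1/(h_o·A) = 1/(9.74×8.36) = 0.01228 K/W
Sum of the known resistances R_other = 0.01228 K/W
Required total resistance R_tot = ΔT/Q_allow = 146/3830 = 0.03812 K/W
R_perlite board = R_tot − R_other = 0.02584 K/W
L = R·k·A = 0.02584×0.0535×8.36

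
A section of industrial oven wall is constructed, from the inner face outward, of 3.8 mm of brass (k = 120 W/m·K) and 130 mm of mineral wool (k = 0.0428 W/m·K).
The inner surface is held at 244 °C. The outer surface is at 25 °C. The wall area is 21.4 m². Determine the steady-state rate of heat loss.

Q ≈ 1540 W

Treating each layer as a thermal resistance in series:
R_brass = L/(kA) = 0.0038/(120×21.4) = 1.48×10^-6 K/W
R_mineral wool = L/(kA) = 0.13/(0.0428×21.4) = 0.1419 K/W
R_total = 0.1419 K/W
Q = ΔT / R_total = 219 / 0.1419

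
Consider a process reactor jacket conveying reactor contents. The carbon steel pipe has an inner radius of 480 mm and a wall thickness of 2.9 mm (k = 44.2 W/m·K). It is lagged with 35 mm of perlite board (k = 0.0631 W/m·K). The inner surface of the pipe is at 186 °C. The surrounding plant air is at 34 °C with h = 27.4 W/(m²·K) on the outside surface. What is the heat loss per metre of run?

q′ ≈ 810 W/m

Cylindrical conduction, so R = ln(r₂/r₁)/(2πkL) per layer, in series:
R_carbon steel pipe wall = ln(482.9/480)/(2π×44.2×1) = 2.169×10^-5 K/W
R_perlite board = ln(517.9/482.9)/(2π×0.0631×1) = 0.1765 K/W
R_outer film = 1/(h_o·2πr_oL) = 1/(27.4×2π×0.5179×1) = 0.01122 K/W
R_total = 0.1877 K/W
Q = ΔT/R_total = 152/0.1877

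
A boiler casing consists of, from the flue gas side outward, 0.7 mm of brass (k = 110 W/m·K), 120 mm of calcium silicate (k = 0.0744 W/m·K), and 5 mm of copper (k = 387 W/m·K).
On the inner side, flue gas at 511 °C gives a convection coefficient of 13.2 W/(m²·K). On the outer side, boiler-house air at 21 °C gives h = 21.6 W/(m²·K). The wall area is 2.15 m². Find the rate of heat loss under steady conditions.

Thermal resistances in series:
R_inner film = 1/(h_i·A) = 1/(13.2×2.15) = 0.03524 K/W
R_brass = L/(kA) = 0.0007/(110×2.15) = 2.96×10^-6 K/W
R_calcium silicate = L/(kA) = 0.12/(0.0744×2.15) = 0.7502 K/W
R_copper = L/(kA) = 0.005/(387×2.15) = 6.009×10^-6 K/W
R_outer film = 1/(h_o·A) = 1/(21.6×2.15) = 0.02153 K/W
R_total = 0.807 K/W
Q = ΔT / R_total = 490 / 0.807

Q ≈ 607 W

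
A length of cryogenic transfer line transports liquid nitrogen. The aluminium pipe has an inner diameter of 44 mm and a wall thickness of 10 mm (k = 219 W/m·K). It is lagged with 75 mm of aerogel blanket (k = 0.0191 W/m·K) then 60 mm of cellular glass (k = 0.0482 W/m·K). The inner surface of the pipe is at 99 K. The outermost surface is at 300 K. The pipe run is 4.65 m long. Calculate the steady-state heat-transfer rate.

Radial resistances (cylindrical: R_cond = ln(r_o/r_i)/(2πkL), R_conv = 1/(h·2πrL)):
R_aluminium pipe wall = ln(32/22)/(2π×219×4.65) = 5.856×10^-5 K/W
R_aerogel blanket = ln(107/32)/(2π×0.0191×4.65) = 2.163 K/W
R_cellular glass = ln(167/107)/(2π×0.0482×4.65) = 0.3161 K/W
R_total = 2.479 K/W
Q = ΔT/R_total = 201/2.479

Q ≈ 81.1 W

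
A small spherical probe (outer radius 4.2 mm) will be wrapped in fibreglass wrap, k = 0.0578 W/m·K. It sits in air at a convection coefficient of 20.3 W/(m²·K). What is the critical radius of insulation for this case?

r_cr ≈ 5.69 mm

For a sphere r_cr = 2k/h = 2×0.0578/20.3
r_cr = 5.69 mm; since the bare radius (4.2 mm) is below r_cr, adding a thin layer of insulation will *increase* heat loss.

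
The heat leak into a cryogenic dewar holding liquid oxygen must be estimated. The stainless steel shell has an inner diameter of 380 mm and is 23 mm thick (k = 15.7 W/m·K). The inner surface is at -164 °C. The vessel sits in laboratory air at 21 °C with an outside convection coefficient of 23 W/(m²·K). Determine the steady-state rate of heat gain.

For a spherical shell R = (1/r₁ − 1/r₂)/(4πk); film R = 1/(h·4πr²). In series:
R_stainless steel shell = (1/0.19 − 1/0.213)/(4π×15.7) = 0.002881 K/W
R_outer film = 1/(h·4πr_o²) = 1/(23×4π×0.213²) = 0.07626 K/W
R_total = 0.07914 K/W
Q = ΔT/R_total = 185/0.07914

Q ≈ 2340 W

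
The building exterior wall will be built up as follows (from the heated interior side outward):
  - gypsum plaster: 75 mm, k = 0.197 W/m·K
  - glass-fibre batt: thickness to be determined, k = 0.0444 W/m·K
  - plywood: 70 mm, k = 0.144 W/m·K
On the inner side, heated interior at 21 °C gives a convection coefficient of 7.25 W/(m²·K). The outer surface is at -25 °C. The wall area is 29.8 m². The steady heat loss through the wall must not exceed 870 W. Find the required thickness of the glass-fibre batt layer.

L ≈ 25.3 mm

Thermal resistances in series:
R_inner film = 1/(h_i·A) = 1/(7.25×29.8) = 0.004629 K/W
R_gypsum plaster = L/(kA) = 0.075/(0.197×29.8) = 0.01278 K/W
R_plywood = L/(kA) = 0.07/(0.144×29.8) = 0.01631 K/W
Sum of the known resistances R_other = 0.03372 K/W
Required total resistance R_tot = ΔT/Q_allow = 46/870 = 0.05287 K/W
R_glass-fibre batt = R_tot − R_other = 0.01916 K/W
L = R·k·A = 0.01916×0.0444×29.8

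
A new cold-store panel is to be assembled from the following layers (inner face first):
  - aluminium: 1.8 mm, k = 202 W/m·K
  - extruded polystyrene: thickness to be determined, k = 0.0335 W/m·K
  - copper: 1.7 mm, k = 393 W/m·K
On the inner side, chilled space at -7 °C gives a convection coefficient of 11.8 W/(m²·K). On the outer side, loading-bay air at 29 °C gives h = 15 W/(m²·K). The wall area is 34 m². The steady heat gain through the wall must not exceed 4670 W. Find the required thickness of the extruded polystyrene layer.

Thermal resistances in series:
R_inner film = 1/(h_i·A) = 1/(11.8×34) = 0.002493 K/W
R_aluminium = L/(kA) = 0.0018/(202×34) = 2.621×10^-7 K/W
R_copper = L/(kA) = 0.0017/(393×34) = 1.272×10^-7 K/W
R_outer film = 1/(h_o·A) = 1/(15×34) = 0.001961 K/W
Sum of the known resistances R_other = 0.004454 K/W
Required total resistance R_tot = ΔT/Q_allow = 36/4670 = 0.007709 K/W
R_extruded polystyrene = R_tot − R_other = 0.003255 K/W
L = R·k·A = 0.003255×0.0335×34

L ≈ 3.71 mm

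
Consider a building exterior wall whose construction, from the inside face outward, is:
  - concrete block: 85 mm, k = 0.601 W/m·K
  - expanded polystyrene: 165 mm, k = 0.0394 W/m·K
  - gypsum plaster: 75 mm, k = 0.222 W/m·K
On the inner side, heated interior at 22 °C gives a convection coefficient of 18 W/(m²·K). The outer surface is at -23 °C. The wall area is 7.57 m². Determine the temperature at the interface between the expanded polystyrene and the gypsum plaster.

Using the resistance-network approach (series):
R_inner film = 1/(h_i·A) = 1/(18×7.57) = 0.007339 K/W
R_concrete block = L/(kA) = 0.085/(0.601×7.57) = 0.01868 K/W
R_expanded polystyrene = L/(kA) = 0.165/(0.0394×7.57) = 0.5532 K/W
R_gypsum plaster = L/(kA) = 0.075/(0.222×7.57) = 0.04463 K/W
R_total = 0.6239 K/W;  Q = ΔT/R_total = 45/0.6239 = 72.13 W
T_interface = T_inner − Q·ΣR(inner→interface) = 22 − 72.1×0.5792

T ≈ -19.8 °C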